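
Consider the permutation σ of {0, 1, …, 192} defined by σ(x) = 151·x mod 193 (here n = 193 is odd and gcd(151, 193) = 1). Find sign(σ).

Trace 3: π^k(3) = [3, 67, 81, 72, 64, 14, 184] for k=0..6.
7 cycles of lengths [32, 32, 32, 32, 32, 32, 1].
sign(π) = (−1)^{n − #cycles} = (−1)^{193−7} = (−1)^186 = +1.
(151|193)_J = +1 (Zolotarev's lemma cross-check).

+1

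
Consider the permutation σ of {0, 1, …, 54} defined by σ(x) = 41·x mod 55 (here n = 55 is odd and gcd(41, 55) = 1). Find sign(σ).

-1

Orbit of 16 under x↦41x: [16, 51, 1, 41, 31, 6, 26]… (length divides ord_55(41)).
Cycle lengths of π_41 on ℤ/55ℤ: [10, 10, 10, 10, 10, 1, 1, 1, 1, 1]; 10 cycles in total.
55 − 10 = 45 transpositions; sign(π) = (−1)^45 = -1.
Zolotarev: (41|55) = -1, matching the cycle-count sign.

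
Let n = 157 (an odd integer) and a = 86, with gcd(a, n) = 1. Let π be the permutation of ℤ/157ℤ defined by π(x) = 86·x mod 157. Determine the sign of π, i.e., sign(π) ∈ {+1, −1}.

+1

Trace 113: π^k(113) = [113, 141, 37, 42, 1, 86, 17] for k=0..6.
Cycle type of π: 78×2 + 1; total 3 cycles.
With 3 cycles on 157 points, sign = (−1)^{157−3} = +1.
Zolotarev: (86|157) = +1, matching the cycle-count sign.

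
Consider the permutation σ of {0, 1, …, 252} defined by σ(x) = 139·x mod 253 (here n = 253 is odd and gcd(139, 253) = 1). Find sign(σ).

-1

Start at x=70: 70 → 116 → 185 → 162 → 1 → 139 → 93 → … (one orbit).
The orbit structure of x ↦ 139x mod 253: 46 orbits of sizes [10, 10, 10, 10, 10, 10, 10, 10, 10, 10, 10, 10, 10, 10, 10, 10, 10, 10, 10, 10, 10, 10, 10, 1, 1, 1, 1, 1, 1, 1, 1, 1, 1, 1, 1, 1, 1, 1, 1, 1, 1, 1, 1, 1, 1, 1].
n − c = 253 − 46 = 207; sign = (−1)^207 = -1.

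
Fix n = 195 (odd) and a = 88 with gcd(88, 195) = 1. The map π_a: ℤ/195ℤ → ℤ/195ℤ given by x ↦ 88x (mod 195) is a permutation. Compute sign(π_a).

-1

Orbit of 16 under x↦88x: [16, 43, 79, 127, 61, 103, 94]… (length divides ord_195(88)).
Cycle type of π: 12×12 + 6×6 + 4×3 + 1×3; total 24 cycles.
n − c = 195 − 24 = 171; sign = (−1)^171 = -1.
Zolotarev: (88|195) = -1, matching the cycle-count sign.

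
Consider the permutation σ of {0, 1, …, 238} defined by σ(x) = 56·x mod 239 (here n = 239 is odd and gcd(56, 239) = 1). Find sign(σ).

Orbit of 151 under x↦56x: [151, 91, 77, 10, 82, 51, 227]… (length divides ord_239(56)).
The orbit structure of x ↦ 56x mod 239: 2 orbits of sizes [238, 1].
With 2 cycles on 239 points, sign = (−1)^{239−2} = -1.
(56|239)_J = -1 (Zolotarev's lemma cross-check).

-1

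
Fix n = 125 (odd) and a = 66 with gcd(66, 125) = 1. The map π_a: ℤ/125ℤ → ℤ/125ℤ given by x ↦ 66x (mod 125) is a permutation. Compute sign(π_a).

+1

Trace 61: π^k(61) = [61, 26, 91, 6, 21, 11, 101] for k=0..6.
The orbit structure of x ↦ 66x mod 125: 13 orbits of sizes [25, 25, 25, 25, 5, 5, 5, 5, 1, 1, 1, 1, 1].
Σ(ℓ_i−1) = 125−13 = 112; sign = (−1)^112 = +1.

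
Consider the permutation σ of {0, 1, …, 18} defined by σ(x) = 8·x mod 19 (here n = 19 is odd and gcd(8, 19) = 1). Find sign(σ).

Trace 8: π^k(8) = [8, 7, 18, 11, 12, 1] for k=0..5.
The orbit structure of x ↦ 8x mod 19: 4 orbits of sizes [6, 6, 6, 1].
sign(π) = (−1)^{n − #cycles} = (−1)^{19−4} = (−1)^15 = -1.

-1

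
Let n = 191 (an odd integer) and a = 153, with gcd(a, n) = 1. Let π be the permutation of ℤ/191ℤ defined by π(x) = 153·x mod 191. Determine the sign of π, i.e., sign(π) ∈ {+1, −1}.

Start at x=36: 36 → 160 → 32 → 121 → 177 → 150 → 30 → … (one orbit).
π_153 has 11 disjoint cycles with lengths [19, 19, 19, 19, 19, 19, 19, 19, 19, 19, 1] on {0,…,190}.
n − c = 191 − 11 = 180; sign = (−1)^180 = +1.
(153|191)_J = +1 (Zolotarev's lemma cross-check).

+1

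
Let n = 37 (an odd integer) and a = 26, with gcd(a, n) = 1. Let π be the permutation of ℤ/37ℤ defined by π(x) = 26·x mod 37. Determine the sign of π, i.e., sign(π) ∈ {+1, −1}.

+1

Trace 1: π^k(1) = [1, 26, 10] for k=0..2.
13 cycles of lengths [3, 3, 3, 3, 3, 3, 3, 3, 3, 3, 3, 3, 1].
13 cycles on 37: each ℓ→(−1)^(ℓ−1), product (−1)^24 = +1.
The Jacobi symbol (26|37) = +1 (Zolotarev) agrees.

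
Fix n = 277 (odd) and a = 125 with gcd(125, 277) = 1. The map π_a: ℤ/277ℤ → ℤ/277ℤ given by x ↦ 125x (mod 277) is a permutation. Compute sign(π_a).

-1

Orbit of 235 under x↦125x: [235, 13, 240, 84, 251, 74, 109]… (length divides ord_277(125)).
Cycle type of π: 92×3 + 1; total 4 cycles.
With 4 cycles on 277 points, sign = (−1)^{277−4} = -1.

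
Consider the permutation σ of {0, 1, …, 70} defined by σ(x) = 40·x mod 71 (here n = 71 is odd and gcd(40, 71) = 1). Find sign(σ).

+1

Start at x=36: 36 → 20 → 19 → 50 → 12 → 54 → 30 → … (one orbit).
3 cycles of lengths [35, 35, 1].
sign(π) = (−1)^{n − #cycles} = (−1)^{71−3} = (−1)^68 = +1.
The Jacobi symbol (40|71) = +1 (Zolotarev) agrees.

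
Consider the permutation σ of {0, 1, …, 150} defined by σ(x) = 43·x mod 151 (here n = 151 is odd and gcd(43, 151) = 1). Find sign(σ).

Orbit of 49 under x↦43x: [49, 144, 1, 43, 37, 81, 10]… (length divides ord_151(43)).
Cycle type of π: 75×2 + 1; total 3 cycles.
sign(π) = (−1)^{n − #cycles} = (−1)^{151−3} = (−1)^148 = +1.
Zolotarev: (43|151) = +1, matching the cycle-count sign.

+1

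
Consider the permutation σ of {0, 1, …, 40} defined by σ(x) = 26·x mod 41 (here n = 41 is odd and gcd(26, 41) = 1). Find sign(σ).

Start at x=37: 37 → 19 → 2 → 11 → 40 → 15 → 21 → … (one orbit).
2 cycles of lengths [40, 1].
With 2 cycles on 41 points, sign = (−1)^{41−2} = -1.

-1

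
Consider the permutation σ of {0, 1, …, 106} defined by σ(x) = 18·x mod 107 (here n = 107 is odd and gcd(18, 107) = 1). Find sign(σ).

-1

Start at x=10: 10 → 73 → 30 → 5 → 90 → 15 → 56 → … (one orbit).
Cycle type of π: 106 + 1; total 2 cycles.
sign(π) = (−1)^{n − #cycles} = (−1)^{107−2} = (−1)^105 = -1.
(18|107)_J = -1 (Zolotarev's lemma cross-check).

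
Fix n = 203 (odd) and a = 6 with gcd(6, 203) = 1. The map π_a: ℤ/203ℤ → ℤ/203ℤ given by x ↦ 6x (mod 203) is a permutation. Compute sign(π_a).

Trace 190: π^k(190) = [190, 125, 141, 34, 1, 6, 36] for k=0..6.
Cycle lengths of π_6 on ℤ/203ℤ: [14, 14, 14, 14, 14, 14, 14, 14, 14, 14, 14, 14, 14, 14, 2, 2, 2, 1]; 18 cycles in total.
18 cycles on 203: each ℓ→(−1)^(ℓ−1), product (−1)^185 = -1.

-1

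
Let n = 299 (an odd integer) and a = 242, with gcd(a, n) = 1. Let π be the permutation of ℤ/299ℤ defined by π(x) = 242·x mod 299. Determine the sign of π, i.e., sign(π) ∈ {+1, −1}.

Trace 246: π^k(246) = [246, 31, 27, 255, 116, 265, 144] for k=0..6.
Cycle lengths of π_242 on ℤ/299ℤ: [44, 44, 44, 44, 44, 44, 11, 11, 4, 4, 4, 1]; 12 cycles in total.
299 − 12 = 287 transpositions; sign(π) = (−1)^287 = -1.
The Jacobi symbol (242|299) = -1 (Zolotarev) agrees.

-1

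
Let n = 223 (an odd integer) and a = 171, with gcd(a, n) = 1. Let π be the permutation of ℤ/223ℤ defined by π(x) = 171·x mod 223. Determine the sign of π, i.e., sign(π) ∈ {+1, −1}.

+1

Trace 197: π^k(197) = [197, 14, 164, 169, 132, 49, 128] for k=0..6.
The orbit structure of x ↦ 171x mod 223: 7 orbits of sizes [37, 37, 37, 37, 37, 37, 1].
n − c = 223 − 7 = 216; sign = (−1)^216 = +1.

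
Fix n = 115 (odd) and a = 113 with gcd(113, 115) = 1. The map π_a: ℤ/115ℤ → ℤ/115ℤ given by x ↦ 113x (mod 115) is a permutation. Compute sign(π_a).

+1

Trace 67: π^k(67) = [67, 96, 38, 39, 37, 41, 33] for k=0..6.
Cycle type of π: 44×2 + 22 + 4 + 1; total 5 cycles.
Σ(ℓ_i−1) = 115−5 = 110; sign = (−1)^110 = +1.
Check: (113/115) = +1 by Zolotarev.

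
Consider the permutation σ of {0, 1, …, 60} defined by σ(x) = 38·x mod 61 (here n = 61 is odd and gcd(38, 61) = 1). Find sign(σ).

Trace 50: π^k(50) = [50, 9, 37, 3, 53, 1, 38] for k=0..6.
4 cycles of lengths [20, 20, 20, 1].
sign(π) = (−1)^{n − #cycles} = (−1)^{61−4} = (−1)^57 = -1.
Via Zolotarev, sign(π_{38}) = (38|61) = -1.

-1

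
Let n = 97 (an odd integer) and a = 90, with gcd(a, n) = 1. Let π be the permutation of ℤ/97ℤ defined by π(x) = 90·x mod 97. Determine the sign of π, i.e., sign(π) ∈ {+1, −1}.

-1

Start at x=32: 32 → 67 → 16 → 82 → 8 → 41 → 4 → … (one orbit).
Decompose π into cycles: lengths [96, 1] (2 cycles, including the fixed point 0).
With 2 cycles on 97 points, sign = (−1)^{97−2} = -1.
(90|97)_J = -1 (Zolotarev's lemma cross-check).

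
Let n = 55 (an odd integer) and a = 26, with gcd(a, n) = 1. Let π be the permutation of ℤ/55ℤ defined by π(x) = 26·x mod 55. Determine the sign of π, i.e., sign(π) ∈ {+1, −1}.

+1

Trace 31: π^k(31) = [31, 36, 1, 26, 16] for k=0..4.
15 cycles of lengths [5, 5, 5, 5, 5, 5, 5, 5, 5, 5, 1, 1, 1, 1, 1].
n − c = 55 − 15 = 40; sign = (−1)^40 = +1.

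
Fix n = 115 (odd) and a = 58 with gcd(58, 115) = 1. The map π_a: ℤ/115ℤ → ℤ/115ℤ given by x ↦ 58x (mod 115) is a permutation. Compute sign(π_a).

Trace 41: π^k(41) = [41, 78, 39, 77, 96, 48, 24] for k=0..6.
Cycle type of π: 44×2 + 11×2 + 4 + 1; total 6 cycles.
115 − 6 = 109 transpositions; sign(π) = (−1)^109 = -1.

-1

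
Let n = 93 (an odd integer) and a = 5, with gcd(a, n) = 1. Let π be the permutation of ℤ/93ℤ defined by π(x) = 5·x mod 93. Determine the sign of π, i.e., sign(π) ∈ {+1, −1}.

-1

Start at x=25: 25 → 32 → 67 → 56 → 1 → 5 → 25 (one orbit).
22 cycles of lengths [6, 6, 6, 6, 6, 6, 6, 6, 6, 6, 3, 3, 3, 3, 3, 3, 3, 3, 3, 3, 2, 1].
n − c = 93 − 22 = 71; sign = (−1)^71 = -1.
(5|93)_J = -1 (Zolotarev's lemma cross-check).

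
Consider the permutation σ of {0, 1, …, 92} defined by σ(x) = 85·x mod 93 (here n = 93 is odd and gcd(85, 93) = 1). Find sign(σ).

-1

Orbit of 46 under x↦85x: [46, 4, 61, 70, 91, 16, 58]… (length divides ord_93(85)).
12 cycles of lengths [10, 10, 10, 10, 10, 10, 10, 10, 10, 1, 1, 1].
With 12 cycles on 93 points, sign = (−1)^{93−12} = -1.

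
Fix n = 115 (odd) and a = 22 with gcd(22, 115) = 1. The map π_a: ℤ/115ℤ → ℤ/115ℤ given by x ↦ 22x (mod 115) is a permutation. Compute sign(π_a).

Trace 24: π^k(24) = [24, 68, 1, 22] for k=0..3.
Cycle lengths of π_22 on ℤ/115ℤ: [4, 4, 4, 4, 4, 4, 4, 4, 4, 4, 4, 4, 4, 4, 4, 4, 4, 4, 4, 4, 4, 4, 4, 2, 2, 2, 2, 2, 2, 2, 2, 2, 2, 2, 1]; 35 cycles in total.
With 35 cycles on 115 points, sign = (−1)^{115−35} = +1.

+1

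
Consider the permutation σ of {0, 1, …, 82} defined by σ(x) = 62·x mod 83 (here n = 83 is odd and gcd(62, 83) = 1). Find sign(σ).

-1

Trace 56: π^k(56) = [56, 69, 45, 51, 8, 81, 42] for k=0..6.
Cycle lengths of π_62 on ℤ/83ℤ: [82, 1]; 2 cycles in total.
n − c = 83 − 2 = 81; sign = (−1)^81 = -1.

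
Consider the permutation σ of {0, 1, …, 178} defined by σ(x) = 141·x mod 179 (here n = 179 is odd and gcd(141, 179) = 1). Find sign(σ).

Orbit of 93 under x↦141x: [93, 46, 42, 15, 146, 1, 141]… (length divides ord_179(141)).
The orbit structure of x ↦ 141x mod 179: 3 orbits of sizes [89, 89, 1].
3 cycles on 179: each ℓ→(−1)^(ℓ−1), product (−1)^176 = +1.

+1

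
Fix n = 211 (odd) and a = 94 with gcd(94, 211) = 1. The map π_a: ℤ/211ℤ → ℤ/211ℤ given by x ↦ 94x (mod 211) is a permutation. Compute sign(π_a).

Trace 177: π^k(177) = [177, 180, 40, 173, 15, 144, 32] for k=0..6.
The orbit structure of x ↦ 94x mod 211: 6 orbits of sizes [42, 42, 42, 42, 42, 1].
sign(π) = (−1)^{n − #cycles} = (−1)^{211−6} = (−1)^205 = -1.

-1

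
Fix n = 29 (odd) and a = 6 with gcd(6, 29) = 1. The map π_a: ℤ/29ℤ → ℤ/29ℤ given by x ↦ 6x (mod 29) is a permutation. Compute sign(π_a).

+1

Orbit of 5 under x↦6x: [5, 1, 6, 7, 13, 20, 4]… (length divides ord_29(6)).
The orbit structure of x ↦ 6x mod 29: 3 orbits of sizes [14, 14, 1].
With 3 cycles on 29 points, sign = (−1)^{29−3} = +1.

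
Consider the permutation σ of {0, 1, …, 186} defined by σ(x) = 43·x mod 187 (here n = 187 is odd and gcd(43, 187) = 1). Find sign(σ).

-1

Orbit of 1 under x↦43x: [1, 43, 166, 32, 67, 76, 89]… (length divides ord_187(43)).
Decompose π into cycles: lengths [8, 8, 8, 8, 8, 8, 8, 8, 8, 8, 8, 8, 8, 8, 8, 8, 8, 8, 8, 8, 8, 8, 2, 2, 2, 2, 2, 1] (28 cycles, including the fixed point 0).
Σ(ℓ_i−1) = 187−28 = 159; sign = (−1)^159 = -1.
(43|187)_J = -1 (Zolotarev's lemma cross-check).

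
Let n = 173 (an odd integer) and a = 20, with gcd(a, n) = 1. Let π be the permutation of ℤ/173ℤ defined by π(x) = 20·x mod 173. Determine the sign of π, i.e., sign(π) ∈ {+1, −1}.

-1

Trace 84: π^k(84) = [84, 123, 38, 68, 149, 39, 88] for k=0..6.
Cycle type of π: 172 + 1; total 2 cycles.
sign(π) = (−1)^{n − #cycles} = (−1)^{173−2} = (−1)^171 = -1.
Via Zolotarev, sign(π_{20}) = (20|173) = -1.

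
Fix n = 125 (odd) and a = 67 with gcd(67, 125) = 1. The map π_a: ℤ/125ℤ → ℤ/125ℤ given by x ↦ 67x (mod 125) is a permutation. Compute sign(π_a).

Orbit of 19 under x↦67x: [19, 23, 41, 122, 49, 33, 86]… (length divides ord_125(67)).
4 cycles of lengths [100, 20, 4, 1].
125 − 4 = 121 transpositions; sign(π) = (−1)^121 = -1.

-1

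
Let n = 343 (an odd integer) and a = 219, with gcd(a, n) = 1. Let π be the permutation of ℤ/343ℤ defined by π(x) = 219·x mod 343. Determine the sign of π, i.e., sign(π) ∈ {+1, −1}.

+1

Trace 58: π^k(58) = [58, 11, 8, 37, 214, 218, 65] for k=0..6.
Decompose π into cycles: lengths [147, 147, 21, 21, 3, 3, 1] (7 cycles, including the fixed point 0).
Σ(ℓ_i−1) = 343−7 = 336; sign = (−1)^336 = +1.
Check: (219/343) = +1 by Zolotarev.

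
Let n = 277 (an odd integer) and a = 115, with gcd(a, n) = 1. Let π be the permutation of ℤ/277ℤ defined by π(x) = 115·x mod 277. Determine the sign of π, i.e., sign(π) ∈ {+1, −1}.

Trace 97: π^k(97) = [97, 75, 38, 215, 72, 247, 151] for k=0..6.
2 cycles of lengths [276, 1].
sign(π) = (−1)^{n − #cycles} = (−1)^{277−2} = (−1)^275 = -1.

-1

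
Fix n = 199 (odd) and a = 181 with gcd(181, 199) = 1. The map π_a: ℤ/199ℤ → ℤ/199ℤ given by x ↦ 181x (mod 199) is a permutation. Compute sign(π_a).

Orbit of 61 under x↦181x: [61, 96, 63, 60, 114, 137, 121]… (length divides ord_199(181)).
Decompose π into cycles: lengths [22, 22, 22, 22, 22, 22, 22, 22, 22, 1] (10 cycles, including the fixed point 0).
Σ(ℓ_i−1) = 199−10 = 189; sign = (−1)^189 = -1.

-1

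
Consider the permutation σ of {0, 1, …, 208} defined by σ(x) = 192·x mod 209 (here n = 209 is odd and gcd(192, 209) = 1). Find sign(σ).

Trace 14: π^k(14) = [14, 180, 75, 188, 148, 201, 136] for k=0..6.
6 cycles of lengths [90, 90, 18, 5, 5, 1].
6 cycles on 209: each ℓ→(−1)^(ℓ−1), product (−1)^203 = -1.

-1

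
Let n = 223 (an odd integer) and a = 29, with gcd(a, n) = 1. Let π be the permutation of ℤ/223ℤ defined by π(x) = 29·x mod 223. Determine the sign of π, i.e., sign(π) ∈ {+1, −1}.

Orbit of 171 under x↦29x: [171, 53, 199, 196, 109, 39, 16]… (length divides ord_223(29)).
π_29 has 3 disjoint cycles with lengths [111, 111, 1] on {0,…,222}.
With 3 cycles on 223 points, sign = (−1)^{223−3} = +1.
Check: (29/223) = +1 by Zolotarev.

+1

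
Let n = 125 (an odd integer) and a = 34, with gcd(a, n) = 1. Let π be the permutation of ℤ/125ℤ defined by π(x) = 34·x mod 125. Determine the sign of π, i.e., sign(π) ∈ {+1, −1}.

Start at x=121: 121 → 114 → 1 → 34 → 31 → 54 → 86 → … (one orbit).
Cycle type of π: 50×2 + 10×2 + 2×2 + 1; total 7 cycles.
With 7 cycles on 125 points, sign = (−1)^{125−7} = +1.
Via Zolotarev, sign(π_{34}) = (34|125) = +1.

+1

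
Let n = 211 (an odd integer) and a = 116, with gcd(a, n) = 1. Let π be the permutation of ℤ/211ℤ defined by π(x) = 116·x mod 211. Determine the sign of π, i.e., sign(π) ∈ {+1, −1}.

Orbit of 69 under x↦116x: [69, 197, 64, 39, 93, 27, 178]… (length divides ord_211(116)).
Decompose π into cycles: lengths [210, 1] (2 cycles, including the fixed point 0).
2 cycles on 211: each ℓ→(−1)^(ℓ−1), product (−1)^209 = -1.

-1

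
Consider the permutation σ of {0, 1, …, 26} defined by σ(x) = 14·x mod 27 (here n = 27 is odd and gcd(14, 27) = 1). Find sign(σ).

-1

Trace 5: π^k(5) = [5, 16, 8, 4, 2, 1, 14] for k=0..6.
4 cycles of lengths [18, 6, 2, 1].
n − c = 27 − 4 = 23; sign = (−1)^23 = -1.
Zolotarev: (14|27) = -1, matching the cycle-count sign.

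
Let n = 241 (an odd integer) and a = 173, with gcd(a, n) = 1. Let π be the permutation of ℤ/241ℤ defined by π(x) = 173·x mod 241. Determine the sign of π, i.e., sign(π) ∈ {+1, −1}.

-1

Orbit of 235 under x↦173x: [235, 167, 212, 44, 141, 52, 79]… (length divides ord_241(173)).
Decompose π into cycles: lengths [240, 1] (2 cycles, including the fixed point 0).
241 − 2 = 239 transpositions; sign(π) = (−1)^239 = -1.
Check: (173/241) = -1 by Zolotarev.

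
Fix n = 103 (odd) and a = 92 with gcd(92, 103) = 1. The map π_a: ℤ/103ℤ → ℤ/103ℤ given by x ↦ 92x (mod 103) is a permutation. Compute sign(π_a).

+1

Trace 76: π^k(76) = [76, 91, 29, 93, 7, 26, 23] for k=0..6.
Cycle type of π: 51×2 + 1; total 3 cycles.
103 − 3 = 100 transpositions; sign(π) = (−1)^100 = +1.
The Jacobi symbol (92|103) = +1 (Zolotarev) agrees.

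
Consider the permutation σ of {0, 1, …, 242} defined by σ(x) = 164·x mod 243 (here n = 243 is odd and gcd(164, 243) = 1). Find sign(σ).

-1

Orbit of 160 under x↦164x: [160, 239, 73, 65, 211, 98, 34]… (length divides ord_243(164)).
Decompose π into cycles: lengths [162, 54, 18, 6, 2, 1] (6 cycles, including the fixed point 0).
sign(π) = (−1)^{n − #cycles} = (−1)^{243−6} = (−1)^237 = -1.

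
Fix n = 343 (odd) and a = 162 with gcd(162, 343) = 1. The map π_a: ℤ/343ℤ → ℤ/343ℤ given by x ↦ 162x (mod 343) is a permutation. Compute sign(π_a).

+1

Start at x=260: 260 → 274 → 141 → 204 → 120 → 232 → 197 → … (one orbit).
π_162 has 19 disjoint cycles with lengths [49, 49, 49, 49, 49, 49, 7, 7, 7, 7, 7, 7, 1, 1, 1, 1, 1, 1, 1] on {0,…,342}.
Σ(ℓ_i−1) = 343−19 = 324; sign = (−1)^324 = +1.
Check: (162/343) = +1 by Zolotarev.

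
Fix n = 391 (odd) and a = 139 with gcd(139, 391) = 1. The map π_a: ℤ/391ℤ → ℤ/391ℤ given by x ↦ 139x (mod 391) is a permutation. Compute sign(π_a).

-1

Orbit of 93 under x↦139x: [93, 24, 208, 369, 70, 346, 1]… (length divides ord_391(139)).
The orbit structure of x ↦ 139x mod 391: 46 orbits of sizes [16, 16, 16, 16, 16, 16, 16, 16, 16, 16, 16, 16, 16, 16, 16, 16, 16, 16, 16, 16, 16, 16, 16, 1, 1, 1, 1, 1, 1, 1, 1, 1, 1, 1, 1, 1, 1, 1, 1, 1, 1, 1, 1, 1, 1, 1].
n − c = 391 − 46 = 345; sign = (−1)^345 = -1.
Via Zolotarev, sign(π_{139}) = (139|391) = -1.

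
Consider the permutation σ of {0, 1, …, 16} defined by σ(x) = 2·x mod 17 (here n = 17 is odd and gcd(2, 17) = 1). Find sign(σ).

+1

Trace 16: π^k(16) = [16, 15, 13, 9, 1, 2, 4] for k=0..6.
Cycle type of π: 8×2 + 1; total 3 cycles.
n − c = 17 − 3 = 14; sign = (−1)^14 = +1.
Via Zolotarev, sign(π_{2}) = (2|17) = +1.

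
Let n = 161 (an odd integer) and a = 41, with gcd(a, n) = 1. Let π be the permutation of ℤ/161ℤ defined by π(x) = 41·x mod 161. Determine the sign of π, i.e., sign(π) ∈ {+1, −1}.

Trace 71: π^k(71) = [71, 13, 50, 118, 8, 6, 85] for k=0..6.
Cycle lengths of π_41 on ℤ/161ℤ: [22, 22, 22, 22, 22, 22, 11, 11, 2, 2, 2, 1]; 12 cycles in total.
With 12 cycles on 161 points, sign = (−1)^{161−12} = -1.

-1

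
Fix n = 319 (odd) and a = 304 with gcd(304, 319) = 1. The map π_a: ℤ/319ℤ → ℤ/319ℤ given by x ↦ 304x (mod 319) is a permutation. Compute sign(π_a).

Start at x=313: 313 → 90 → 245 → 153 → 257 → 292 → 86 → … (one orbit).
The orbit structure of x ↦ 304x mod 319: 5 orbits of sizes [140, 140, 28, 10, 1].
sign(π) = (−1)^{n − #cycles} = (−1)^{319−5} = (−1)^314 = +1.

+1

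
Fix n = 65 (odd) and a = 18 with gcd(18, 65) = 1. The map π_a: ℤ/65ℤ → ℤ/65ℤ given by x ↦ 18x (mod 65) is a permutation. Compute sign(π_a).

+1

Start at x=64: 64 → 47 → 1 → 18 → 64 (one orbit).
Cycle type of π: 4×16 + 1; total 17 cycles.
n − c = 65 − 17 = 48; sign = (−1)^48 = +1.
Check: (18/65) = +1 by Zolotarev.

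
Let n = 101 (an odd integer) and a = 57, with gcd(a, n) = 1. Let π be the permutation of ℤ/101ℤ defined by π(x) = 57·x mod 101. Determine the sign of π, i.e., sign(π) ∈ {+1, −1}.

-1

Start at x=95: 95 → 62 → 100 → 44 → 84 → 41 → 14 → … (one orbit).
The orbit structure of x ↦ 57x mod 101: 6 orbits of sizes [20, 20, 20, 20, 20, 1].
sign(π) = (−1)^{n − #cycles} = (−1)^{101−6} = (−1)^95 = -1.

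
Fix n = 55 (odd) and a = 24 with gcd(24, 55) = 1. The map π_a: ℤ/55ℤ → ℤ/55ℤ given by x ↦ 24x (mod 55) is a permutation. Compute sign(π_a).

Orbit of 1 under x↦24x: [1, 24, 26, 19, 16, 54, 31]… (length divides ord_55(24)).
The orbit structure of x ↦ 24x mod 55: 8 orbits of sizes [10, 10, 10, 10, 10, 2, 2, 1].
With 8 cycles on 55 points, sign = (−1)^{55−8} = -1.

-1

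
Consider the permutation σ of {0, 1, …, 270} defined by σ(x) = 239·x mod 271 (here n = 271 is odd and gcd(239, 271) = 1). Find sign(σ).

Orbit of 25 under x↦239x: [25, 13, 126, 33, 28, 188, 217]… (length divides ord_271(239)).
6 cycles of lengths [54, 54, 54, 54, 54, 1].
Σ(ℓ_i−1) = 271−6 = 265; sign = (−1)^265 = -1.
Check: (239/271) = -1 by Zolotarev.

-1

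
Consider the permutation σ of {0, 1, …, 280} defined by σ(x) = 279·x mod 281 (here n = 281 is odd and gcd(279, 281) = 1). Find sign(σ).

+1

Orbit of 123 under x↦279x: [123, 35, 211, 140, 1, 279, 4]… (length divides ord_281(279)).
9 cycles of lengths [35, 35, 35, 35, 35, 35, 35, 35, 1].
Σ(ℓ_i−1) = 281−9 = 272; sign = (−1)^272 = +1.
(279|281)_J = +1 (Zolotarev's lemma cross-check).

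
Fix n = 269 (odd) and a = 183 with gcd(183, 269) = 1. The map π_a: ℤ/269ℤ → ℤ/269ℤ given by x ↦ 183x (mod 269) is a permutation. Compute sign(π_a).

-1

Trace 13: π^k(13) = [13, 227, 115, 63, 231, 40, 57] for k=0..6.
Cycle lengths of π_183 on ℤ/269ℤ: [268, 1]; 2 cycles in total.
2 cycles on 269: each ℓ→(−1)^(ℓ−1), product (−1)^267 = -1.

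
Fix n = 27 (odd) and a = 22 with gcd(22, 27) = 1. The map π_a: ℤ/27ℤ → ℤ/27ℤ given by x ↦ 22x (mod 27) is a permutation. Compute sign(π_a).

Start at x=22: 22 → 25 → 10 → 4 → 7 → 19 → 13 → … (one orbit).
The orbit structure of x ↦ 22x mod 27: 7 orbits of sizes [9, 9, 3, 3, 1, 1, 1].
27 − 7 = 20 transpositions; sign(π) = (−1)^20 = +1.
Via Zolotarev, sign(π_{22}) = (22|27) = +1.

+1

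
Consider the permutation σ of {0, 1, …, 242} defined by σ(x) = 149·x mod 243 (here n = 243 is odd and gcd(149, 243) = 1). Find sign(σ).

Start at x=215: 215 → 202 → 209 → 37 → 167 → 97 → 116 → … (one orbit).
Cycle lengths of π_149 on ℤ/243ℤ: [162, 54, 18, 6, 2, 1]; 6 cycles in total.
243 − 6 = 237 transpositions; sign(π) = (−1)^237 = -1.

-1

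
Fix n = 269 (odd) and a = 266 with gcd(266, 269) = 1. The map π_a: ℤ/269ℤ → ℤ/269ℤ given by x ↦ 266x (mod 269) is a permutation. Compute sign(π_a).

Start at x=99: 99 → 241 → 84 → 17 → 218 → 153 → 79 → … (one orbit).
The orbit structure of x ↦ 266x mod 269: 2 orbits of sizes [268, 1].
2 cycles on 269: each ℓ→(−1)^(ℓ−1), product (−1)^267 = -1.

-1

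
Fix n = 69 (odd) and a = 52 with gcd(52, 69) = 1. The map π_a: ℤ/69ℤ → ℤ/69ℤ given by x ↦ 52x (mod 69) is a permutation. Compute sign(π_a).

+1

Orbit of 52 under x↦52x: [52, 13, 55, 31, 25, 58, 49]… (length divides ord_69(52)).
π_52 has 9 disjoint cycles with lengths [11, 11, 11, 11, 11, 11, 1, 1, 1] on {0,…,68}.
With 9 cycles on 69 points, sign = (−1)^{69−9} = +1.
Zolotarev: (52|69) = +1, matching the cycle-count sign.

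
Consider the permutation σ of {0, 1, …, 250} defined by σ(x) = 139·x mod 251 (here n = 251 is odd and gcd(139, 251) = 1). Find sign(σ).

-1

Start at x=21: 21 → 158 → 125 → 56 → 3 → 166 → 233 → … (one orbit).
Cycle lengths of π_139 on ℤ/251ℤ: [250, 1]; 2 cycles in total.
251 − 2 = 249 transpositions; sign(π) = (−1)^249 = -1.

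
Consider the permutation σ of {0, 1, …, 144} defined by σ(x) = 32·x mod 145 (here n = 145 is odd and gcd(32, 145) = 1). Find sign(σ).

+1

Orbit of 36 under x↦32x: [36, 137, 34, 73, 16, 77, 144]… (length divides ord_145(32)).
π_32 has 7 disjoint cycles with lengths [28, 28, 28, 28, 28, 4, 1] on {0,…,144}.
7 cycles on 145: each ℓ→(−1)^(ℓ−1), product (−1)^138 = +1.
The Jacobi symbol (32|145) = +1 (Zolotarev) agrees.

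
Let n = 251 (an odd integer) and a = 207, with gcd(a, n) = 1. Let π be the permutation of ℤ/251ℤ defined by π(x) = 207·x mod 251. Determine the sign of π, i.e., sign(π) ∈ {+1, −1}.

Trace 241: π^k(241) = [241, 189, 218, 197, 117, 123, 110] for k=0..6.
Cycle lengths of π_207 on ℤ/251ℤ: [125, 125, 1]; 3 cycles in total.
With 3 cycles on 251 points, sign = (−1)^{251−3} = +1.

+1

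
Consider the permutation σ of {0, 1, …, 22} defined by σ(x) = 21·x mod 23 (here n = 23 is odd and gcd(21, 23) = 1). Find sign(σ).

Trace 15: π^k(15) = [15, 16, 14, 18, 10, 3, 17] for k=0..6.
Cycle type of π: 22 + 1; total 2 cycles.
n − c = 23 − 2 = 21; sign = (−1)^21 = -1.
Check: (21/23) = -1 by Zolotarev.

-1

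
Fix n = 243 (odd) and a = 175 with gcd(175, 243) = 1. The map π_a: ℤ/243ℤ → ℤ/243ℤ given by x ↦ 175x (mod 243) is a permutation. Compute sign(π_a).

Trace 142: π^k(142) = [142, 64, 22, 205, 154, 220, 106] for k=0..6.
Decompose π into cycles: lengths [81, 81, 27, 27, 9, 9, 3, 3, 1, 1, 1] (11 cycles, including the fixed point 0).
With 11 cycles on 243 points, sign = (−1)^{243−11} = +1.
(175|243)_J = +1 (Zolotarev's lemma cross-check).

+1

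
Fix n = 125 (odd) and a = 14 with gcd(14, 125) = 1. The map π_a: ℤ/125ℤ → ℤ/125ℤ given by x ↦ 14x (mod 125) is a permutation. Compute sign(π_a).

Trace 9: π^k(9) = [9, 1, 14, 71, 119, 41, 74] for k=0..6.
The orbit structure of x ↦ 14x mod 125: 7 orbits of sizes [50, 50, 10, 10, 2, 2, 1].
n − c = 125 − 7 = 118; sign = (−1)^118 = +1.
(14|125)_J = +1 (Zolotarev's lemma cross-check).

+1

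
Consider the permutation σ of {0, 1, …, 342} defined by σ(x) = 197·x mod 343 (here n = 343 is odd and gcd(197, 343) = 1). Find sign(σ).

+1

Orbit of 148 under x↦197x: [148, 1, 197, 50, 246, 99, 295]… (length divides ord_343(197)).
91 cycles of lengths [7, 7, 7, 7, 7, 7, 7, 7, 7, 7, 7, 7, 7, 7, 7, 7, 7, 7, 7, 7, 7, 7, 7, 7, 7, 7, 7, 7, 7, 7, 7, 7, 7, 7, 7, 7, 7, 7, 7, 7, 7, 7, 1, 1, 1, 1, 1, 1, 1, 1, 1, 1, 1, 1, 1, 1, 1, 1, 1, 1, 1, 1, 1, 1, 1, 1, 1, 1, 1, 1, 1, 1, 1, 1, 1, 1, 1, 1, 1, 1, 1, 1, 1, 1, 1, 1, 1, 1, 1, 1, 1].
91 cycles on 343: each ℓ→(−1)^(ℓ−1), product (−1)^252 = +1.
Via Zolotarev, sign(π_{197}) = (197|343) = +1.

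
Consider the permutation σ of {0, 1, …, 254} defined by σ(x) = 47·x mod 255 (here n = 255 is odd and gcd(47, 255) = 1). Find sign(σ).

Trace 1: π^k(1) = [1, 47, 169, 38] for k=0..3.
Decompose π into cycles: lengths [4, 4, 4, 4, 4, 4, 4, 4, 4, 4, 4, 4, 4, 4, 4, 4, 4, 4, 4, 4, 4, 4, 4, 4, 4, 4, 4, 4, 4, 4, 4, 4, 4, 4, 4, 4, 4, 4, 4, 4, 4, 4, 4, 4, 4, 4, 4, 4, 4, 4, 4, 4, 4, 4, 4, 4, 4, 4, 4, 4, 4, 4, 4, 2, 1] (65 cycles, including the fixed point 0).
n − c = 255 − 65 = 190; sign = (−1)^190 = +1.
(47|255)_J = +1 (Zolotarev's lemma cross-check).

+1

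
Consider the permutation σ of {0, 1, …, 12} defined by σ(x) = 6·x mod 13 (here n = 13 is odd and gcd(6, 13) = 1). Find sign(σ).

-1

Start at x=4: 4 → 11 → 1 → 6 → 10 → 8 → 9 → … (one orbit).
The orbit structure of x ↦ 6x mod 13: 2 orbits of sizes [12, 1].
Σ(ℓ_i−1) = 13−2 = 11; sign = (−1)^11 = -1.
Via Zolotarev, sign(π_{6}) = (6|13) = -1.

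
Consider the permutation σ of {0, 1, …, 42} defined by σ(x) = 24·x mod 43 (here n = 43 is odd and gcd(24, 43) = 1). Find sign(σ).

Trace 17: π^k(17) = [17, 21, 31, 13, 11, 6, 15] for k=0..6.
3 cycles of lengths [21, 21, 1].
Σ(ℓ_i−1) = 43−3 = 40; sign = (−1)^40 = +1.

+1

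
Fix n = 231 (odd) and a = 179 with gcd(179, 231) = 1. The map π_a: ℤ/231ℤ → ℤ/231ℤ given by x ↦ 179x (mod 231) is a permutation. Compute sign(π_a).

Orbit of 64 under x↦179x: [64, 137, 37, 155, 25, 86, 148]… (length divides ord_231(179)).
Decompose π into cycles: lengths [30, 30, 30, 30, 15, 15, 15, 15, 10, 10, 6, 6, 5, 5, 3, 3, 2, 1] (18 cycles, including the fixed point 0).
n − c = 231 − 18 = 213; sign = (−1)^213 = -1.

-1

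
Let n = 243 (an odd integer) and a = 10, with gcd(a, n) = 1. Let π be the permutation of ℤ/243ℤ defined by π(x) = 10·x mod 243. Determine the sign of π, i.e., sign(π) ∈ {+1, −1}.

+1

Trace 100: π^k(100) = [100, 28, 37, 127, 55, 64, 154] for k=0..6.
The orbit structure of x ↦ 10x mod 243: 27 orbits of sizes [27, 27, 27, 27, 27, 27, 9, 9, 9, 9, 9, 9, 3, 3, 3, 3, 3, 3, 1, 1, 1, 1, 1, 1, 1, 1, 1].
27 cycles on 243: each ℓ→(−1)^(ℓ−1), product (−1)^216 = +1.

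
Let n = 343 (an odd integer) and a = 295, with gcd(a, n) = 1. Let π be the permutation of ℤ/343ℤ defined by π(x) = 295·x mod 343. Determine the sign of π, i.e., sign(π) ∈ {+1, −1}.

Trace 295: π^k(295) = [295, 246, 197, 148, 99, 50, 1] for k=0..6.
π_295 has 91 disjoint cycles with lengths [7, 7, 7, 7, 7, 7, 7, 7, 7, 7, 7, 7, 7, 7, 7, 7, 7, 7, 7, 7, 7, 7, 7, 7, 7, 7, 7, 7, 7, 7, 7, 7, 7, 7, 7, 7, 7, 7, 7, 7, 7, 7, 1, 1, 1, 1, 1, 1, 1, 1, 1, 1, 1, 1, 1, 1, 1, 1, 1, 1, 1, 1, 1, 1, 1, 1, 1, 1, 1, 1, 1, 1, 1, 1, 1, 1, 1, 1, 1, 1, 1, 1, 1, 1, 1, 1, 1, 1, 1, 1, 1] on {0,…,342}.
91 cycles on 343: each ℓ→(−1)^(ℓ−1), product (−1)^252 = +1.

+1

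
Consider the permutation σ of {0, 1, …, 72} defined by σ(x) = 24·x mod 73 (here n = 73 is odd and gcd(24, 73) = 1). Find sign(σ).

Trace 46: π^k(46) = [46, 9, 70, 1, 24, 65, 27] for k=0..6.
π_24 has 7 disjoint cycles with lengths [12, 12, 12, 12, 12, 12, 1] on {0,…,72}.
7 cycles on 73: each ℓ→(−1)^(ℓ−1), product (−1)^66 = +1.

+1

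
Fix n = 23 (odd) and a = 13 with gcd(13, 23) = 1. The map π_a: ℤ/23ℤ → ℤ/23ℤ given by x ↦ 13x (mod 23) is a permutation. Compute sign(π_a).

Trace 12: π^k(12) = [12, 18, 4, 6, 9, 2, 3] for k=0..6.
Cycle lengths of π_13 on ℤ/23ℤ: [11, 11, 1]; 3 cycles in total.
3 cycles on 23: each ℓ→(−1)^(ℓ−1), product (−1)^20 = +1.
The Jacobi symbol (13|23) = +1 (Zolotarev) agrees.

+1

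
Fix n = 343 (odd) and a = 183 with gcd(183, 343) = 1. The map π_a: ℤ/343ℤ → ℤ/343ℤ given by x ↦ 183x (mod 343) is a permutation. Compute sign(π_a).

Orbit of 120 under x↦183x: [120, 8, 92, 29, 162, 148, 330]… (length divides ord_343(183)).
Cycle type of π: 49×6 + 7×6 + 1×7; total 19 cycles.
sign(π) = (−1)^{n − #cycles} = (−1)^{343−19} = (−1)^324 = +1.

+1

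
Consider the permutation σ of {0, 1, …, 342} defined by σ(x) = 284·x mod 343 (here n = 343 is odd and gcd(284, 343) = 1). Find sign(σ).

Start at x=15: 15 → 144 → 79 → 141 → 256 → 331 → 22 → … (one orbit).
Cycle lengths of π_284 on ℤ/343ℤ: [147, 147, 21, 21, 3, 3, 1]; 7 cycles in total.
7 cycles on 343: each ℓ→(−1)^(ℓ−1), product (−1)^336 = +1.
Check: (284/343) = +1 by Zolotarev.

+1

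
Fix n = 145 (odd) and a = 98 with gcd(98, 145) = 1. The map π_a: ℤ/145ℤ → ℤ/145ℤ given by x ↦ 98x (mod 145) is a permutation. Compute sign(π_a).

Orbit of 109 under x↦98x: [109, 97, 81, 108, 144, 47, 111]… (length divides ord_145(98)).
Cycle lengths of π_98 on ℤ/145ℤ: [28, 28, 28, 28, 28, 4, 1]; 7 cycles in total.
7 cycles on 145: each ℓ→(−1)^(ℓ−1), product (−1)^138 = +1.
(98|145)_J = +1 (Zolotarev's lemma cross-check).

+1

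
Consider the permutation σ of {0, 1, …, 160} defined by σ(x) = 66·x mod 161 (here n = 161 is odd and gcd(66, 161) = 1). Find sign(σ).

+1

Orbit of 32 under x↦66x: [32, 19, 127, 10, 16, 90, 144]… (length divides ord_161(66)).
Decompose π into cycles: lengths [66, 66, 22, 6, 1] (5 cycles, including the fixed point 0).
With 5 cycles on 161 points, sign = (−1)^{161−5} = +1.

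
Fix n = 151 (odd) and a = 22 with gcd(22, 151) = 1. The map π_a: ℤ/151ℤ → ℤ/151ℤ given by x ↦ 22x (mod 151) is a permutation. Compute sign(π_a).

+1

Start at x=69: 69 → 8 → 25 → 97 → 20 → 138 → 16 → … (one orbit).
The orbit structure of x ↦ 22x mod 151: 3 orbits of sizes [75, 75, 1].
n − c = 151 − 3 = 148; sign = (−1)^148 = +1.
The Jacobi symbol (22|151) = +1 (Zolotarev) agrees.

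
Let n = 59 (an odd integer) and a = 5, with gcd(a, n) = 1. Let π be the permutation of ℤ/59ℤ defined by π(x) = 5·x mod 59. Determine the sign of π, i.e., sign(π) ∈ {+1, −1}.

Orbit of 46 under x↦5x: [46, 53, 29, 27, 17, 26, 12]… (length divides ord_59(5)).
π_5 has 3 disjoint cycles with lengths [29, 29, 1] on {0,…,58}.
With 3 cycles on 59 points, sign = (−1)^{59−3} = +1.
(5|59)_J = +1 (Zolotarev's lemma cross-check).

+1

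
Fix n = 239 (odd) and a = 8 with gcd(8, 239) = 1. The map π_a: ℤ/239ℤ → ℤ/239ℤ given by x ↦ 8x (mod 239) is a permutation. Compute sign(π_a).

+1

Start at x=88: 88 → 226 → 135 → 124 → 36 → 49 → 153 → … (one orbit).
Cycle type of π: 119×2 + 1; total 3 cycles.
With 3 cycles on 239 points, sign = (−1)^{239−3} = +1.
The Jacobi symbol (8|239) = +1 (Zolotarev) agrees.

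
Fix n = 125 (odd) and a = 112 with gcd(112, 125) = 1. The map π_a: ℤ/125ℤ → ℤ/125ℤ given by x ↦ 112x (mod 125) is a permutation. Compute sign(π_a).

Orbit of 71 under x↦112x: [71, 77, 124, 13, 81, 72, 64]… (length divides ord_125(112)).
The orbit structure of x ↦ 112x mod 125: 4 orbits of sizes [100, 20, 4, 1].
sign(π) = (−1)^{n − #cycles} = (−1)^{125−4} = (−1)^121 = -1.

-1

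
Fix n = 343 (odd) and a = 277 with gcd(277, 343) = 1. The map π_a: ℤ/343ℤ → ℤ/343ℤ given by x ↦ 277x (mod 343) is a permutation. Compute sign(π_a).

+1

Orbit of 284 under x↦277x: [284, 121, 246, 228, 44, 183, 270]… (length divides ord_343(277)).
π_277 has 7 disjoint cycles with lengths [147, 147, 21, 21, 3, 3, 1] on {0,…,342}.
343 − 7 = 336 transpositions; sign(π) = (−1)^336 = +1.
Check: (277/343) = +1 by Zolotarev.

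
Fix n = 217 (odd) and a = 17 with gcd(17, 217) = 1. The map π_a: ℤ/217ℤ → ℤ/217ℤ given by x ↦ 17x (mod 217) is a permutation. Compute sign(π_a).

+1

Start at x=26: 26 → 8 → 136 → 142 → 27 → 25 → 208 → … (one orbit).
Cycle lengths of π_17 on ℤ/217ℤ: [30, 30, 30, 30, 30, 30, 30, 6, 1]; 9 cycles in total.
n − c = 217 − 9 = 208; sign = (−1)^208 = +1.
Check: (17/217) = +1 by Zolotarev.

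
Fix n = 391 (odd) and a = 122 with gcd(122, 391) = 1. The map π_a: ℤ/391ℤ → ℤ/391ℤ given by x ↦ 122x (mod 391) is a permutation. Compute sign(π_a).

Orbit of 81 under x↦122x: [81, 107, 151, 45, 16, 388, 25]… (length divides ord_391(122)).
Decompose π into cycles: lengths [176, 176, 22, 16, 1] (5 cycles, including the fixed point 0).
sign(π) = (−1)^{n − #cycles} = (−1)^{391−5} = (−1)^386 = +1.
Check: (122/391) = +1 by Zolotarev.

+1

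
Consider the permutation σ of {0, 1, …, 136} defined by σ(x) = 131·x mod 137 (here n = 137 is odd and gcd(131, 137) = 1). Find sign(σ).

Orbit of 20 under x↦131x: [20, 17, 35, 64, 27, 112, 13]… (length divides ord_137(131)).
Decompose π into cycles: lengths [136, 1] (2 cycles, including the fixed point 0).
n − c = 137 − 2 = 135; sign = (−1)^135 = -1.
(131|137)_J = -1 (Zolotarev's lemma cross-check).

-1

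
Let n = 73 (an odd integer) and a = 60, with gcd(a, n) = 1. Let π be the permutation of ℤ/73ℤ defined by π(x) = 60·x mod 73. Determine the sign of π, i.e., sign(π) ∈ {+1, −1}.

Orbit of 52 under x↦60x: [52, 54, 28, 1, 60, 23, 66]… (length divides ord_73(60)).
The orbit structure of x ↦ 60x mod 73: 2 orbits of sizes [72, 1].
73 − 2 = 71 transpositions; sign(π) = (−1)^71 = -1.
Check: (60/73) = -1 by Zolotarev.

-1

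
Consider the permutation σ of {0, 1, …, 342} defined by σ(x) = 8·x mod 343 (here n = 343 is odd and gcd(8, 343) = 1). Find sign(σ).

+1

Orbit of 197 under x↦8x: [197, 204, 260, 22, 176, 36, 288]… (length divides ord_343(8)).
Decompose π into cycles: lengths [49, 49, 49, 49, 49, 49, 7, 7, 7, 7, 7, 7, 1, 1, 1, 1, 1, 1, 1] (19 cycles, including the fixed point 0).
sign(π) = (−1)^{n − #cycles} = (−1)^{343−19} = (−1)^324 = +1.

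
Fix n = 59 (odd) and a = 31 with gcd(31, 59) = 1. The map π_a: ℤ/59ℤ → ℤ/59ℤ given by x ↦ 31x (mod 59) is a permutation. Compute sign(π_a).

Start at x=51: 51 → 47 → 41 → 32 → 48 → 13 → 49 → … (one orbit).
Cycle lengths of π_31 on ℤ/59ℤ: [58, 1]; 2 cycles in total.
n − c = 59 − 2 = 57; sign = (−1)^57 = -1.
Zolotarev: (31|59) = -1, matching the cycle-count sign.

-1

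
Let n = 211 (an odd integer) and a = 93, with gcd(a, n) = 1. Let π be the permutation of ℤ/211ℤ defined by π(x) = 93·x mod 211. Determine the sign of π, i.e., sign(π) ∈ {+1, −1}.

+1

Start at x=36: 36 → 183 → 139 → 56 → 144 → 99 → 134 → … (one orbit).
Cycle lengths of π_93 on ℤ/211ℤ: [105, 105, 1]; 3 cycles in total.
Σ(ℓ_i−1) = 211−3 = 208; sign = (−1)^208 = +1.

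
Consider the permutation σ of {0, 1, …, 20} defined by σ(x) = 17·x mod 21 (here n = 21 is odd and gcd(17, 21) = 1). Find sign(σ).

Orbit of 5 under x↦17x: [5, 1, 17, 16, 20, 4]… (length divides ord_21(17)).
The orbit structure of x ↦ 17x mod 21: 5 orbits of sizes [6, 6, 6, 2, 1].
21 − 5 = 16 transpositions; sign(π) = (−1)^16 = +1.

+1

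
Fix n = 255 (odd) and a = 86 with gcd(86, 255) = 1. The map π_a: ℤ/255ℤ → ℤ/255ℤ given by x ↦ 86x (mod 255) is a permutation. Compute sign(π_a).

Start at x=86: 86 → 1 → 86 (one orbit).
Cycle lengths of π_86 on ℤ/255ℤ: [2, 2, 2, 2, 2, 2, 2, 2, 2, 2, 2, 2, 2, 2, 2, 2, 2, 2, 2, 2, 2, 2, 2, 2, 2, 2, 2, 2, 2, 2, 2, 2, 2, 2, 2, 2, 2, 2, 2, 2, 2, 2, 2, 2, 2, 2, 2, 2, 2, 2, 2, 2, 2, 2, 2, 2, 2, 2, 2, 2, 2, 2, 2, 2, 2, 2, 2, 2, 2, 2, 2, 2, 2, 2, 2, 2, 2, 2, 2, 2, 2, 2, 2, 2, 2, 1, 1, 1, 1, 1, 1, 1, 1, 1, 1, 1, 1, 1, 1, 1, 1, 1, 1, 1, 1, 1, 1, 1, 1, 1, 1, 1, 1, 1, 1, 1, 1, 1, 1, 1, 1, 1, 1, 1, 1, 1, 1, 1, 1, 1, 1, 1, 1, 1, 1, 1, 1, 1, 1, 1, 1, 1, 1, 1, 1, 1, 1, 1, 1, 1, 1, 1, 1, 1, 1, 1, 1, 1, 1, 1, 1, 1, 1, 1, 1, 1, 1, 1, 1, 1]; 170 cycles in total.
Σ(ℓ_i−1) = 255−170 = 85; sign = (−1)^85 = -1.
Via Zolotarev, sign(π_{86}) = (86|255) = -1.

-1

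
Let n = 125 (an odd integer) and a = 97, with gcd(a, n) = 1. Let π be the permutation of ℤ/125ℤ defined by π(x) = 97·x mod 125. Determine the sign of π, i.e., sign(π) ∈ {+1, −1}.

Orbit of 47 under x↦97x: [47, 59, 98, 6, 82, 79, 38]… (length divides ord_125(97)).
π_97 has 4 disjoint cycles with lengths [100, 20, 4, 1] on {0,…,124}.
With 4 cycles on 125 points, sign = (−1)^{125−4} = -1.
Via Zolotarev, sign(π_{97}) = (97|125) = -1.

-1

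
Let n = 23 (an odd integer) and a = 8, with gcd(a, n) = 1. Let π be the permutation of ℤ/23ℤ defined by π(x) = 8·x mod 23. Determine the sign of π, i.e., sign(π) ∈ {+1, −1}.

+1

Orbit of 3 under x↦8x: [3, 1, 8, 18, 6, 2, 16]… (length divides ord_23(8)).
Decompose π into cycles: lengths [11, 11, 1] (3 cycles, including the fixed point 0).
sign(π) = (−1)^{n − #cycles} = (−1)^{23−3} = (−1)^20 = +1.
(8|23)_J = +1 (Zolotarev's lemma cross-check).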